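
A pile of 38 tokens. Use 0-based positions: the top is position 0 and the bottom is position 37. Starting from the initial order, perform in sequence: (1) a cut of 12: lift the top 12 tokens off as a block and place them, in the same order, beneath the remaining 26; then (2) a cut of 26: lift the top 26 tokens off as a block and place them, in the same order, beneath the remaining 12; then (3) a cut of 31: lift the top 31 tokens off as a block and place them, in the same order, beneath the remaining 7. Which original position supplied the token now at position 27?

Undo the operations in reverse order, starting from position 27:
  undo op 3 (cut 31): 27 ← 20
  undo op 2 (cut 26): 20 ← 8
  undo op 1 (cut 12): 8 ← 20
So the token at position 27 came from original position 20.

20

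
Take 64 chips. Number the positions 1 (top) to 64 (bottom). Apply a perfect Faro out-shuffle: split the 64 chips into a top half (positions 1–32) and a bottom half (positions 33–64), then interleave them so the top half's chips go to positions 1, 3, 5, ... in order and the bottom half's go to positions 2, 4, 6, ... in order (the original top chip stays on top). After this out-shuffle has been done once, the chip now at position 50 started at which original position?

Work backwards from position 50, undoing one out-shuffle at a time:
50 ← 57
So the chip now at position 50 started at position 57.

57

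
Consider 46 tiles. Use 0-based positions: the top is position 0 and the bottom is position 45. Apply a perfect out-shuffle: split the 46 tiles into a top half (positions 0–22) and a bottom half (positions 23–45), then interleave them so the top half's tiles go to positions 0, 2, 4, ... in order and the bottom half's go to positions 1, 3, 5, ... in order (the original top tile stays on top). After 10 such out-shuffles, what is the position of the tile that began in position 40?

Track the tile's position through each out-shuffle:
40 → 35 → 25 → 5 → 10 → 20 → 40 → 35 → 25 → 5 → 10

10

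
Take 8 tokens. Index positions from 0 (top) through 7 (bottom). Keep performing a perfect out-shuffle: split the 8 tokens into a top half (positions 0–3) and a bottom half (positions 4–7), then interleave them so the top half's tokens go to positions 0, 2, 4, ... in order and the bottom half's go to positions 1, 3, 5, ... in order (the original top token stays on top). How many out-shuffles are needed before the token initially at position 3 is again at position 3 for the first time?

Follow position 3 under repeated out-shuffles:
3 → 6 → 5 → 3
It first returns after 3 out-shuffles.

3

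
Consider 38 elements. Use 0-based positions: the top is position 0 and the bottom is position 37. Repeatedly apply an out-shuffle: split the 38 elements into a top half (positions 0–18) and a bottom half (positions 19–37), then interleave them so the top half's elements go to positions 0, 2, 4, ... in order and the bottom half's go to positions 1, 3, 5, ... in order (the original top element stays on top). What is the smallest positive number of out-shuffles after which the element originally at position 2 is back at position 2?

36

Follow position 2 under repeated out-shuffles:
2 → 4 → 8 → 16 → 32 → 27 → 17 → 34 → ... → 2 (length 36)
It first returns after 36 out-shuffles.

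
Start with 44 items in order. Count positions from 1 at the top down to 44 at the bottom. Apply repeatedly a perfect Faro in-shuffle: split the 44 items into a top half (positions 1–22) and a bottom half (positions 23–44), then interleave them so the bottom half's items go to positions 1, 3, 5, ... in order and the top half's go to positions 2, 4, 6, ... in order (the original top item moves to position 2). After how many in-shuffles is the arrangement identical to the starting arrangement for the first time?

The in-shuffle permutes the 44 positions with cycle lengths [2, 4, 4, 4, 6, 12, 12].
Every item is home exactly when every cycle has completed a whole number of laps, i.e. after lcm(2, 4, 6, 12) = 12 in-shuffles.

12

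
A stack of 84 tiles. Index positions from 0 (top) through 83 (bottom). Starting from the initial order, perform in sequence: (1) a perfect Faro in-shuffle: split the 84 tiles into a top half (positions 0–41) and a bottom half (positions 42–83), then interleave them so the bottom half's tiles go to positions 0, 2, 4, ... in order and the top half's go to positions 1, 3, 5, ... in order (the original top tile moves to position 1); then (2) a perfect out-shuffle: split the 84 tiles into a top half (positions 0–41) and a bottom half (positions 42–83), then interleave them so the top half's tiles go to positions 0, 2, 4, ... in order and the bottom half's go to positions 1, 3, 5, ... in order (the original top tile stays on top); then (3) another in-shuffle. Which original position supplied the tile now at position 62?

Undo the operations in reverse order, starting from position 62:
  undo op 3 (in-shuffle, from bottom half): 62 ← 73
  undo op 2 (out-shuffle, from bottom half): 73 ← 78
  undo op 1 (in-shuffle, from bottom half): 78 ← 81
So the tile at position 62 came from original position 81.

81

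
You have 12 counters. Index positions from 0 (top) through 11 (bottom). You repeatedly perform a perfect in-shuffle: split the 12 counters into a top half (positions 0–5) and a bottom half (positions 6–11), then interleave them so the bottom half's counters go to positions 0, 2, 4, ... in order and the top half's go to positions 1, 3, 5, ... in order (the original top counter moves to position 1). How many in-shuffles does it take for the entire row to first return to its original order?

12

The in-shuffle permutes the 12 positions with cycle lengths [12].
Every counter is home exactly when every cycle has completed a whole number of laps, i.e. after lcm(12) = 12 in-shuffles.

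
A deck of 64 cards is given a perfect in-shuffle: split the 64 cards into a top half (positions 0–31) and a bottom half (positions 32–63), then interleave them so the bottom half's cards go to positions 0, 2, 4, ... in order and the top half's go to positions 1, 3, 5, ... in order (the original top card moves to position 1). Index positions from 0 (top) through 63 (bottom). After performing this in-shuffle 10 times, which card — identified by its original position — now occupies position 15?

Work backwards from position 15, undoing one in-shuffle at a time:
15 ← 7 ← 3 ← 1 ← 0 ← 32 ← 48 ← 56 ← 60 ← 62 ← 63
So the card now at position 15 started at position 63.

63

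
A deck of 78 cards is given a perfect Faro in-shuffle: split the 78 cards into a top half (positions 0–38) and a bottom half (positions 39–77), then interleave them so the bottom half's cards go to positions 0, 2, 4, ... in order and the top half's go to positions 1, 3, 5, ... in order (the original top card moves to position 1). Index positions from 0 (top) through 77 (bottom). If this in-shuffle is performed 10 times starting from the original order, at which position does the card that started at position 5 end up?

Track the card's position through each in-shuffle:
5 → 11 → 23 → 47 → 16 → 33 → 67 → 56 → 34 → 69 → 60

60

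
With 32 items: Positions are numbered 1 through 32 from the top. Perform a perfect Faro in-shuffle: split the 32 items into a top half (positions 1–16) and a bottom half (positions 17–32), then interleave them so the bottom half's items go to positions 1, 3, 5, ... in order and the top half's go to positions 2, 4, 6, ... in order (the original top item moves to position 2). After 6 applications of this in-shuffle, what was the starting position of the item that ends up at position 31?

1

Work backwards from position 31, undoing one in-shuffle at a time:
31 ← 32 ← 16 ← 8 ← 4 ← 2 ← 1
So the item now at position 31 started at position 1.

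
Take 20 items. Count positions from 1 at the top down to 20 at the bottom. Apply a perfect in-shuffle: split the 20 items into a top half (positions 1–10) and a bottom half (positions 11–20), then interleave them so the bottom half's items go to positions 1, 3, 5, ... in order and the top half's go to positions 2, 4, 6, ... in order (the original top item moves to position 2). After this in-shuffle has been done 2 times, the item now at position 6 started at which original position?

12

Work backwards from position 6, undoing one in-shuffle at a time:
6 ← 3 ← 12
So the item now at position 6 started at position 12.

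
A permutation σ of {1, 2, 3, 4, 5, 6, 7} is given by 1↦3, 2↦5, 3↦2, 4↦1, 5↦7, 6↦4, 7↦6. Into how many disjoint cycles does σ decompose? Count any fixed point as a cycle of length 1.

1

Cycle decomposition: (1 3 2 5 7 6 4).
1 cycle.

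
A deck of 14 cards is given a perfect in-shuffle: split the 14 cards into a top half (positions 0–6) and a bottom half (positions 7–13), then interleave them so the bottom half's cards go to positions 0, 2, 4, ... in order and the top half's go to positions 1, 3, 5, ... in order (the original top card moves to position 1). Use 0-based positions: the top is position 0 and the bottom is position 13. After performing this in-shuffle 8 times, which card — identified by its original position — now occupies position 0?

0

Work backwards from position 0, undoing one in-shuffle at a time:
0 ← 7 ← 3 ← 1 ← 0 ← 7 ← 3 ← 1 ← 0
So the card now at position 0 started at position 0.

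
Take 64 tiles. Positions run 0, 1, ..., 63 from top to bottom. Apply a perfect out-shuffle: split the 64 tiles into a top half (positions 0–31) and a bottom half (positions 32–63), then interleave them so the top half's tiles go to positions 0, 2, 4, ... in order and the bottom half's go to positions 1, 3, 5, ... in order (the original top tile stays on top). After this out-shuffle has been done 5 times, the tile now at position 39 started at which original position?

15

Work backwards from position 39, undoing one out-shuffle at a time:
39 ← 51 ← 57 ← 60 ← 30 ← 15
So the tile now at position 39 started at position 15.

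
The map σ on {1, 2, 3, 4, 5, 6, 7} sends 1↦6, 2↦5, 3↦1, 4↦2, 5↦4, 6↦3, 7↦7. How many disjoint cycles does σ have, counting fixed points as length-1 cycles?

Cycle decomposition: (1 6 3) (2 5 4) (7).
3 cycles.

3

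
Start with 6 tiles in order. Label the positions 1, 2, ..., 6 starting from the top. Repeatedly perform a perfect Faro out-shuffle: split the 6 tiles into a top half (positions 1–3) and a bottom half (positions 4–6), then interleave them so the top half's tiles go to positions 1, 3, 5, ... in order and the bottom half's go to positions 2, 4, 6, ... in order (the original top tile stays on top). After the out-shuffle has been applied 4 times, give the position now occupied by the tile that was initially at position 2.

2

Track the tile's position through each out-shuffle:
2 → 3 → 5 → 4 → 2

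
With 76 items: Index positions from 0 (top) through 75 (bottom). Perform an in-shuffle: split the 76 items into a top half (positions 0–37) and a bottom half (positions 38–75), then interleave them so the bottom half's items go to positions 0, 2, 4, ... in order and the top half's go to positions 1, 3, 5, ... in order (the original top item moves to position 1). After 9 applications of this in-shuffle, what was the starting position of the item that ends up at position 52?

17

Work backwards from position 52, undoing one in-shuffle at a time:
52 ← 64 ← 70 ← 73 ← 36 ← 56 ← 66 ← 71 ← 35 ← 17
So the item now at position 52 started at position 17.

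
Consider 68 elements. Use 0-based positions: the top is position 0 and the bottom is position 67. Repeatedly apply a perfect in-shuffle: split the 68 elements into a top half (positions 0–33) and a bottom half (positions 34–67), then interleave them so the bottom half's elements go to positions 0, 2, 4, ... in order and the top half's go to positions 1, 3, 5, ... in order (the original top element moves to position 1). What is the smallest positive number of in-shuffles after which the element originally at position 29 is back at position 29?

Follow position 29 under repeated in-shuffles:
29 → 59 → 50 → 32 → 65 → 62 → 56 → 44 → 20 → 41 → 14 → 29
It first returns after 11 in-shuffles.

11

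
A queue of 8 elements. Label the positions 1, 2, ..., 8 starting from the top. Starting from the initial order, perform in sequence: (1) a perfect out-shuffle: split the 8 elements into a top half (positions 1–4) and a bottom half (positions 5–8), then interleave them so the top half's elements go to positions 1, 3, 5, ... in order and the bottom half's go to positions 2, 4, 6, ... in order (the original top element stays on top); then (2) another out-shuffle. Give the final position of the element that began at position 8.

Track the element from position 8 forward through each operation:
  after op 1 (out-shuffle): 8 → 8
  after op 2 (out-shuffle): 8 → 8

8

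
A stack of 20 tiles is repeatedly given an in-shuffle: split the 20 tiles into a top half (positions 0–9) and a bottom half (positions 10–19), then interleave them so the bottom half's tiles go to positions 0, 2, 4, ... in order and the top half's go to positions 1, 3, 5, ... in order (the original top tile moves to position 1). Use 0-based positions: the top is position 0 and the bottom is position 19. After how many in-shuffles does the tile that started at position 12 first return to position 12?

Follow position 12 under repeated in-shuffles:
12 → 4 → 9 → 19 → 18 → 16 → 12
It first returns after 6 in-shuffles.

6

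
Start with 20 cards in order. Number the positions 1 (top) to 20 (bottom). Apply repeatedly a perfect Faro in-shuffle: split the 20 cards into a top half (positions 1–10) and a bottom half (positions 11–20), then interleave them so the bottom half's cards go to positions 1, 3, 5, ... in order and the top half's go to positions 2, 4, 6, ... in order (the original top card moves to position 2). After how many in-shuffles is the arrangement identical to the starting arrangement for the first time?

6

The in-shuffle permutes the 20 positions with cycle lengths [2, 3, 3, 6, 6].
Every card is home exactly when every cycle has completed a whole number of laps, i.e. after lcm(2, 3, 6) = 6 in-shuffles.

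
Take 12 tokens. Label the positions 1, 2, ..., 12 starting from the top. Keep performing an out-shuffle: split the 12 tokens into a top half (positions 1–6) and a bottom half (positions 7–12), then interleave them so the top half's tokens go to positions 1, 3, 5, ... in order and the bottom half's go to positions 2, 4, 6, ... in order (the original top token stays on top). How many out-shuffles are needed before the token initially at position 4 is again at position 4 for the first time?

Follow position 4 under repeated out-shuffles:
4 → 7 → 2 → 3 → 5 → 9 → 6 → 11 → 10 → 8 → 4
It first returns after 10 out-shuffles.

10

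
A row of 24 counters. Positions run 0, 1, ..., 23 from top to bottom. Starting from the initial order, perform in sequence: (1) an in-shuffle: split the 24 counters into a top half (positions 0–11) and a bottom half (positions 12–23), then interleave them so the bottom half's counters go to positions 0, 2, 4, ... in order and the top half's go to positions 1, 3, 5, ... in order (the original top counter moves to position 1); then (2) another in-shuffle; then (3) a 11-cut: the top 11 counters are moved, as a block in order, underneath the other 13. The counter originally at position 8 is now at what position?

Track the counter from position 8 forward through each operation:
  after op 1 (in-shuffle): 8 → 17
  after op 2 (in-shuffle): 17 → 10
  after op 3 (cut 11): 10 → 23

23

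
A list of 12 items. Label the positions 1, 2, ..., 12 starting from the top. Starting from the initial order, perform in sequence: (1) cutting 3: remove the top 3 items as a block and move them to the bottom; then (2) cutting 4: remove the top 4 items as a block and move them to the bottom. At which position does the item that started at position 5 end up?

Track the item from position 5 forward through each operation:
  after op 1 (cut 3): 5 → 2
  after op 2 (cut 4): 2 → 10

10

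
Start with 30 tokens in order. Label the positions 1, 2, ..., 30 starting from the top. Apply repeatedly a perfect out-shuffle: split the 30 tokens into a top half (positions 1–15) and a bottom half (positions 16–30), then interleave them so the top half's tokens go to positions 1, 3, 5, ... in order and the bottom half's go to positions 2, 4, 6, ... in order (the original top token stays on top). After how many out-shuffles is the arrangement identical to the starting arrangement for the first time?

The out-shuffle permutes the 30 positions with cycle lengths [1, 1, 28].
Every token is home exactly when every cycle has completed a whole number of laps, i.e. after lcm(1, 28) = 28 out-shuffles.

28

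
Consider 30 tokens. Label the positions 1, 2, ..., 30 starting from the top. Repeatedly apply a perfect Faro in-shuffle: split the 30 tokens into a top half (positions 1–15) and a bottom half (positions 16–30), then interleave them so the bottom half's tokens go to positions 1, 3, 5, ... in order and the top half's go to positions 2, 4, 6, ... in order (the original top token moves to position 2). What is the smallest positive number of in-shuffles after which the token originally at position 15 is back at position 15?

Follow position 15 under repeated in-shuffles:
15 → 30 → 29 → 27 → 23 → 15
It first returns after 5 in-shuffles.

5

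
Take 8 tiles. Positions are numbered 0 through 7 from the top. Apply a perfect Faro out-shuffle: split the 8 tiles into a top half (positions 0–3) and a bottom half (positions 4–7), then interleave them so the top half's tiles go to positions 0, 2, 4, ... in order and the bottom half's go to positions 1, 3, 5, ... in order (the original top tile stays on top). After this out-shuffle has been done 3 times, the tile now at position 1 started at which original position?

1

Work backwards from position 1, undoing one out-shuffle at a time:
1 ← 4 ← 2 ← 1
So the tile now at position 1 started at position 1.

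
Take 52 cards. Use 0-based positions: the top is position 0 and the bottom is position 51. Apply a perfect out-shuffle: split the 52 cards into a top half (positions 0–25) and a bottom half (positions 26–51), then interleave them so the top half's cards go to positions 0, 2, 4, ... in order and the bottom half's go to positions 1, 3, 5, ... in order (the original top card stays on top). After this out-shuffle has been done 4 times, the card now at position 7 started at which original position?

10

Work backwards from position 7, undoing one out-shuffle at a time:
7 ← 29 ← 40 ← 20 ← 10
So the card now at position 7 started at position 10.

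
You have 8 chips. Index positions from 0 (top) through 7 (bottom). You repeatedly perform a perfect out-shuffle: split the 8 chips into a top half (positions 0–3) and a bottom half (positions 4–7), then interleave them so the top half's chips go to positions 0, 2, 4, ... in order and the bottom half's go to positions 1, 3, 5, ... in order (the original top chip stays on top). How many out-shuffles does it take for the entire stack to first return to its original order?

The out-shuffle permutes the 8 positions with cycle lengths [1, 1, 3, 3].
Every chip is home exactly when every cycle has completed a whole number of laps, i.e. after lcm(1, 3) = 3 out-shuffles.

3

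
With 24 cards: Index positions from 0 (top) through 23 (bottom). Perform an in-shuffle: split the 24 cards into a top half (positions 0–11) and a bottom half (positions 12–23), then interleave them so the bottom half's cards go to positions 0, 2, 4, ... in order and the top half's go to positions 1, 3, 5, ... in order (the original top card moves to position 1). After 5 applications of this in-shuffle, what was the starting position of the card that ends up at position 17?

Work backwards from position 17, undoing one in-shuffle at a time:
17 ← 8 ← 16 ← 20 ← 22 ← 23
So the card now at position 17 started at position 23.

23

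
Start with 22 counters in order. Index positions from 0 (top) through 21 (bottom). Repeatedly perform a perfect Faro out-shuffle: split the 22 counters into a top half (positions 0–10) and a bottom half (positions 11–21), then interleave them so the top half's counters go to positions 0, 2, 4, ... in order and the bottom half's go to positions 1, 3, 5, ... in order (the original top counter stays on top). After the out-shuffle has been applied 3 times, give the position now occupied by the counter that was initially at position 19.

5

Track the counter's position through each out-shuffle:
19 → 17 → 13 → 5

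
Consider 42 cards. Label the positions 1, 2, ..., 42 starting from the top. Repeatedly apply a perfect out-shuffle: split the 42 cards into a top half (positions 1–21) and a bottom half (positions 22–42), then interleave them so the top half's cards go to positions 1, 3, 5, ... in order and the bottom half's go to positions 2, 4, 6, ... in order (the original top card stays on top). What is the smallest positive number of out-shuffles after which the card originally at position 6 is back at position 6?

Follow position 6 under repeated out-shuffles:
6 → 11 → 21 → 41 → 40 → 38 → 34 → 26 → 10 → 19 → 37 → 32 → 22 → 2 → 3 → 5 → 9 → 17 → 33 → 24 → 6
It first returns after 20 out-shuffles.

20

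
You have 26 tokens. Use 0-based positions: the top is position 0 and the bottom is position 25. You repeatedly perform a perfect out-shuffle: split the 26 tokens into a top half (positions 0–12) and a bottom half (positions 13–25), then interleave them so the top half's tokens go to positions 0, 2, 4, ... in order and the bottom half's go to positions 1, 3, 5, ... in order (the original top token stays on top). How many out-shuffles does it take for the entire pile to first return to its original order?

20

The out-shuffle permutes the 26 positions with cycle lengths [1, 1, 4, 20].
Every token is home exactly when every cycle has completed a whole number of laps, i.e. after lcm(1, 4, 20) = 20 out-shuffles.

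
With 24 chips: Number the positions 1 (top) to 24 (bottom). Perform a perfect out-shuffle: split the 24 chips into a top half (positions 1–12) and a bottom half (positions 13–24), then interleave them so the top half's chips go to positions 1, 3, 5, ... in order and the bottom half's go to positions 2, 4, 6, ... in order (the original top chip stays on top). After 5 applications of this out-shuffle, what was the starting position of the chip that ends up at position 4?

Work backwards from position 4, undoing one out-shuffle at a time:
4 ← 14 ← 19 ← 10 ← 17 ← 9
So the chip now at position 4 started at position 9.

9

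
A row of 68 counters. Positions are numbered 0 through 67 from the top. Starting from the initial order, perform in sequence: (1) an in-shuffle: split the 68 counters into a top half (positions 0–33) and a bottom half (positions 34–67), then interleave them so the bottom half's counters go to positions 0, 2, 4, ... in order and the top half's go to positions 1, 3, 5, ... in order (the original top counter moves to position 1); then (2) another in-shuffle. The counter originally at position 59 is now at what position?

Track the counter from position 59 forward through each operation:
  after op 1 (in-shuffle): 59 → 50
  after op 2 (in-shuffle): 50 → 32

32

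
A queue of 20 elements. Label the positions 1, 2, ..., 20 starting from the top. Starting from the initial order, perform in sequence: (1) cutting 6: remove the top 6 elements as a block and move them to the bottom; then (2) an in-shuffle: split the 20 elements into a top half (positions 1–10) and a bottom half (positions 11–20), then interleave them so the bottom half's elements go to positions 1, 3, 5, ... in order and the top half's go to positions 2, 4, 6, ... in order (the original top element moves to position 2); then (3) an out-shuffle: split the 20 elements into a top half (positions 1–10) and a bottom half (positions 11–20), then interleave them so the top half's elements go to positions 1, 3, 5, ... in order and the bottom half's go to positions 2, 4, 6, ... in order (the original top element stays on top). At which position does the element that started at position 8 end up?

Track the element from position 8 forward through each operation:
  after op 1 (cut 6): 8 → 2
  after op 2 (in-shuffle): 2 → 4
  after op 3 (out-shuffle): 4 → 7

7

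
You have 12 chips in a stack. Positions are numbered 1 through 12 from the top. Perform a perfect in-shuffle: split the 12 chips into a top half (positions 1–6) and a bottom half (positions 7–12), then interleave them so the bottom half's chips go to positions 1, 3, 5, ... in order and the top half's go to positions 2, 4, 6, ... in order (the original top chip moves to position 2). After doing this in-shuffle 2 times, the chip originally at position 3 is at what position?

12

Track the chip's position through each in-shuffle:
3 → 6 → 12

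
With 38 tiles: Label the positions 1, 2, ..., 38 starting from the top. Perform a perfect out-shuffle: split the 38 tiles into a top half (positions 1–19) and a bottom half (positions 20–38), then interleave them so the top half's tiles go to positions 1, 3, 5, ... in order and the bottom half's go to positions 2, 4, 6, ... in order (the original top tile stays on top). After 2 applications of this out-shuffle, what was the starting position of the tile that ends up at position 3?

20

Work backwards from position 3, undoing one out-shuffle at a time:
3 ← 2 ← 20
So the tile now at position 3 started at position 20.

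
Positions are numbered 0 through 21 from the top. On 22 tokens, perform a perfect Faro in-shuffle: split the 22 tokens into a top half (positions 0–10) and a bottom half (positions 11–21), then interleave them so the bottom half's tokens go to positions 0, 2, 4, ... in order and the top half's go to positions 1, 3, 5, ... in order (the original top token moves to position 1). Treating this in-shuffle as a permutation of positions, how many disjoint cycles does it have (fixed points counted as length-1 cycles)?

2

Trace each unvisited position around until it returns:
(0 1 3 7 15 8 ... len 11) (4 9 19 16 10 21 ... len 11)
2 cycles in total.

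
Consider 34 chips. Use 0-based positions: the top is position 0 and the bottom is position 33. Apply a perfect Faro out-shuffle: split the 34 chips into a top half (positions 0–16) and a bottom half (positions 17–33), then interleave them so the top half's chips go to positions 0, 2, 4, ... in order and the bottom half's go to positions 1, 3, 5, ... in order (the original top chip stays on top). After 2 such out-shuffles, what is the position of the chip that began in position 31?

25

Track the chip's position through each out-shuffle:
31 → 29 → 25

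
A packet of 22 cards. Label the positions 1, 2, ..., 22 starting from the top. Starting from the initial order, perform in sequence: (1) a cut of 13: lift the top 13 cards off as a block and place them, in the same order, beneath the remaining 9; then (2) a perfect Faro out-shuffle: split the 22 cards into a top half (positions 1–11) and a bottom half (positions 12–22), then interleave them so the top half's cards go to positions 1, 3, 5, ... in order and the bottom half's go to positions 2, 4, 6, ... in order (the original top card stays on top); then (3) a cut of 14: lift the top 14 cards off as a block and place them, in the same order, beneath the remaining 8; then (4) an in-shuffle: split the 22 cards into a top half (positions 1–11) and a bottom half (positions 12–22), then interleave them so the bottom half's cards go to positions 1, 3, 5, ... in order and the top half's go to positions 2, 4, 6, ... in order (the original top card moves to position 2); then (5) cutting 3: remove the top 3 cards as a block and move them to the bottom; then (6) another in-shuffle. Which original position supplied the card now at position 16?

18

Undo the operations in reverse order, starting from position 16:
  undo op 6 (in-shuffle, from top half): 16 ← 8
  undo op 5 (cut 3): 8 ← 11
  undo op 4 (in-shuffle, from bottom half): 11 ← 17
  undo op 3 (cut 14): 17 ← 9
  undo op 2 (out-shuffle, from top half): 9 ← 5
  undo op 1 (cut 13): 5 ← 18
So the card at position 16 came from original position 18.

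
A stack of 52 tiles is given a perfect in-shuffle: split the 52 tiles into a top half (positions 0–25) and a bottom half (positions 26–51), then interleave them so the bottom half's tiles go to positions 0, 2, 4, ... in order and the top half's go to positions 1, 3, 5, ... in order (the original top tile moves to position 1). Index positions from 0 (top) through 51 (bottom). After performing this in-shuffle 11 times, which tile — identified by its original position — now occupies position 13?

15

Work backwards from position 13, undoing one in-shuffle at a time:
13 ← 6 ← 29 ← 14 ← 33 ← 16 ← 34 ← 43 ← 21 ← 10 ← 31 ← 15
So the tile now at position 13 started at position 15.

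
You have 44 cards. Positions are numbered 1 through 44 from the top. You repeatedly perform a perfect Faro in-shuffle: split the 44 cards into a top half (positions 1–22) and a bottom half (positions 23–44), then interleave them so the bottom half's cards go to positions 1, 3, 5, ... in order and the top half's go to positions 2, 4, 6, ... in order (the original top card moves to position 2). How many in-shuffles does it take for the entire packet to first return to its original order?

The in-shuffle permutes the 44 positions with cycle lengths [2, 4, 4, 4, 6, 12, 12].
Every card is home exactly when every cycle has completed a whole number of laps, i.e. after lcm(2, 4, 6, 12) = 12 in-shuffles.

12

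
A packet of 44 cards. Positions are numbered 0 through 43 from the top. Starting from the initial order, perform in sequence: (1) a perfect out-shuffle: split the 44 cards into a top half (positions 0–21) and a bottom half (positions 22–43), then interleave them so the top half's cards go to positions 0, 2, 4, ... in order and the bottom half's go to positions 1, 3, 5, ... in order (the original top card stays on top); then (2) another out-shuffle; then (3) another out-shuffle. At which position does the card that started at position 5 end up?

Track the card from position 5 forward through each operation:
  after op 1 (out-shuffle): 5 → 10
  after op 2 (out-shuffle): 10 → 20
  after op 3 (out-shuffle): 20 → 40

40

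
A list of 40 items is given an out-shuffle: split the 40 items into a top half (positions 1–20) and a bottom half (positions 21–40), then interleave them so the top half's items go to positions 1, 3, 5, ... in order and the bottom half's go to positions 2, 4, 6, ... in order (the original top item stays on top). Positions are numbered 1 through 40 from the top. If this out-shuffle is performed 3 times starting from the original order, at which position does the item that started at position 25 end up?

37

Track the item's position through each out-shuffle:
25 → 10 → 19 → 37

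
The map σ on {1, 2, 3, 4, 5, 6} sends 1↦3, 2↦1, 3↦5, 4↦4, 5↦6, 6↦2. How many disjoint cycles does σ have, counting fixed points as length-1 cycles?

Cycle decomposition: (1 3 5 6 2) (4).
2 cycles.

2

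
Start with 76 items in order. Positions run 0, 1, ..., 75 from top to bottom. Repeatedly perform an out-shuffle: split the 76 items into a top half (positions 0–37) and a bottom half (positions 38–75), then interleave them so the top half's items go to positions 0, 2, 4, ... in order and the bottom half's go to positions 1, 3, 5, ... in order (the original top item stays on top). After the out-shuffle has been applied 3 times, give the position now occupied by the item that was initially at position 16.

53

Track the item's position through each out-shuffle:
16 → 32 → 64 → 53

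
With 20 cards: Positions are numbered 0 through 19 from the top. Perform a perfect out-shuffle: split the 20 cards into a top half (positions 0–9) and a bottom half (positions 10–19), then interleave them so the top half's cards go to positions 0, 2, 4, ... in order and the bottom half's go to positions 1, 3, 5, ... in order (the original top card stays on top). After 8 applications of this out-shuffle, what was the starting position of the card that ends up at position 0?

0

Work backwards from position 0, undoing one out-shuffle at a time:
0 ← 0 ← 0 ← 0 ← 0 ← 0 ← 0 ← 0 ← 0
So the card now at position 0 started at position 0.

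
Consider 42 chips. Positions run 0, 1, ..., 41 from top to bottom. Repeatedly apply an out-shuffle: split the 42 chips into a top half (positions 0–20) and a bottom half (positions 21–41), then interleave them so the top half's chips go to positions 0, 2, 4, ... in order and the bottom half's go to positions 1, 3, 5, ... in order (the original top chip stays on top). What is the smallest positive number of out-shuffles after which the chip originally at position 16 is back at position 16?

20

Follow position 16 under repeated out-shuffles:
16 → 32 → 23 → 5 → 10 → 20 → 40 → 39 → 37 → 33 → 25 → 9 → 18 → 36 → 31 → 21 → 1 → 2 → 4 → 8 → 16
It first returns after 20 out-shuffles.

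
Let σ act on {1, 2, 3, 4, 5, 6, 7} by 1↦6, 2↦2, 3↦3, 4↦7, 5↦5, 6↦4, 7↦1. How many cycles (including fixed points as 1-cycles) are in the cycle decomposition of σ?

4

Cycle decomposition: (1 6 4 7) (2) (3) (5).
4 cycles.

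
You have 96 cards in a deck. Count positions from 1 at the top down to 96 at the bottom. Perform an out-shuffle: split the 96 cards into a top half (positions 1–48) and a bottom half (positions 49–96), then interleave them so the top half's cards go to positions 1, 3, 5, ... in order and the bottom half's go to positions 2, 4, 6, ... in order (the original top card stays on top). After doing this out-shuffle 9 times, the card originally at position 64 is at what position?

Track the card's position through each out-shuffle:
64 → 32 → 63 → 30 → 59 → 22 → 43 → 85 → 74 → 52

52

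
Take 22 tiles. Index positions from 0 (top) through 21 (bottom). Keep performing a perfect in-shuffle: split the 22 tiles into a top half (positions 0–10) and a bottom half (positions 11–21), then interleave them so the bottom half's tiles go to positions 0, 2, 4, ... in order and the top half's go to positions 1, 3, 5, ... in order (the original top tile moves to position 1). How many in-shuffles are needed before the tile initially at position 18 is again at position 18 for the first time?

Follow position 18 under repeated in-shuffles:
18 → 14 → 6 → 13 → 4 → 9 → 19 → 16 → 10 → 21 → 20 → 18
It first returns after 11 in-shuffles.

11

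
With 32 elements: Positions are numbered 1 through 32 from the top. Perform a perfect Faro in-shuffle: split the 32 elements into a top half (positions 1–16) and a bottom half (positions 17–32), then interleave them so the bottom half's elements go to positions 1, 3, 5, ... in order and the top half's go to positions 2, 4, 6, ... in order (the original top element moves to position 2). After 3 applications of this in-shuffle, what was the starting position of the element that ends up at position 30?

12

Work backwards from position 30, undoing one in-shuffle at a time:
30 ← 15 ← 24 ← 12
So the element now at position 30 started at position 12.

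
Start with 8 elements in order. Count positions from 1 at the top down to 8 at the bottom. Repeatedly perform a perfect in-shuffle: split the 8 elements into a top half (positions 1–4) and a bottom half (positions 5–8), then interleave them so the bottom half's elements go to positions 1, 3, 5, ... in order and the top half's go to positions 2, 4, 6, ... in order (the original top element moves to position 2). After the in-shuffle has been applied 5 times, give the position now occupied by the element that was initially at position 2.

Track the element's position through each in-shuffle:
2 → 4 → 8 → 7 → 5 → 1

1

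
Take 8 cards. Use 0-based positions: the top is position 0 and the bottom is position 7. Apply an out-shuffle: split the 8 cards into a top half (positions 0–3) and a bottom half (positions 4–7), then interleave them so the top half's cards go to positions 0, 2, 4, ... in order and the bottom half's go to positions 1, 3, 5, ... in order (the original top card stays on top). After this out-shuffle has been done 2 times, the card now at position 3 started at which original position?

Work backwards from position 3, undoing one out-shuffle at a time:
3 ← 5 ← 6
So the card now at position 3 started at position 6.

6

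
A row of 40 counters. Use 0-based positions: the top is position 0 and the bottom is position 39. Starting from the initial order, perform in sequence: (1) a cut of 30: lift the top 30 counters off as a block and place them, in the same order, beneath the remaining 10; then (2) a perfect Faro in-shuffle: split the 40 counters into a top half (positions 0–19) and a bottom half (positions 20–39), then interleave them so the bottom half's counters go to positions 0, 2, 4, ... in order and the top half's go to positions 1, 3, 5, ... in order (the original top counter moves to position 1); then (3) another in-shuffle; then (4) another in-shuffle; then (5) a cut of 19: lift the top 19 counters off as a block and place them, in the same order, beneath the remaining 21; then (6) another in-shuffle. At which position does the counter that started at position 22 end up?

Track the counter from position 22 forward through each operation:
  after op 1 (cut 30): 22 → 32
  after op 2 (in-shuffle): 32 → 24
  after op 3 (in-shuffle): 24 → 8
  after op 4 (in-shuffle): 8 → 17
  after op 5 (cut 19): 17 → 38
  after op 6 (in-shuffle): 38 → 36

36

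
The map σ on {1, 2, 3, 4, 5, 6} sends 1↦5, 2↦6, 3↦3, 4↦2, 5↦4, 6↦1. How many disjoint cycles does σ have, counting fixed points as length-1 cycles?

Cycle decomposition: (1 5 4 2 6) (3).
2 cycles.

2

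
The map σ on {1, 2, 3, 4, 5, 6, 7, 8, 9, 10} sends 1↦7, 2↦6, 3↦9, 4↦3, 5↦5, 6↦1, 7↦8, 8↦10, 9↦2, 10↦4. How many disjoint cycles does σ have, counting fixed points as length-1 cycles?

2

Cycle decomposition: (1 7 8 10 4 3 9 2 6) (5).
2 cycles.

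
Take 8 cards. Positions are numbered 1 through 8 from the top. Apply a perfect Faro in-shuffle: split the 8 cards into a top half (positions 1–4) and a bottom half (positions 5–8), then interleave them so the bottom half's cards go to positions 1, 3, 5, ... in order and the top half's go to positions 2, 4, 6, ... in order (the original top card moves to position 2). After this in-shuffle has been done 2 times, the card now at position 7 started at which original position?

Work backwards from position 7, undoing one in-shuffle at a time:
7 ← 8 ← 4
So the card now at position 7 started at position 4.

4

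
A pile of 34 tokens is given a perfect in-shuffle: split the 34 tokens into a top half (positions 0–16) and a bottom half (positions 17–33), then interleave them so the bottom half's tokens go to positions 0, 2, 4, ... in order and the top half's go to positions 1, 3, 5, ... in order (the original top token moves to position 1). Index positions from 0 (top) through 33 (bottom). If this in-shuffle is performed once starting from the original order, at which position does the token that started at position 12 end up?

25

Track the token's position through each in-shuffle:
12 → 25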